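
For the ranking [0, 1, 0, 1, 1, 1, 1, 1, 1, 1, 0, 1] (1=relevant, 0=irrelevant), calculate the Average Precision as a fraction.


Computing P@k for each relevant position:
Position 1: not relevant
Position 2: relevant, P@2 = 1/2 = 1/2
Position 3: not relevant
Position 4: relevant, P@4 = 2/4 = 1/2
Position 5: relevant, P@5 = 3/5 = 3/5
Position 6: relevant, P@6 = 4/6 = 2/3
Position 7: relevant, P@7 = 5/7 = 5/7
Position 8: relevant, P@8 = 6/8 = 3/4
Position 9: relevant, P@9 = 7/9 = 7/9
Position 10: relevant, P@10 = 8/10 = 4/5
Position 11: not relevant
Position 12: relevant, P@12 = 9/12 = 3/4
Sum of P@k = 1/2 + 1/2 + 3/5 + 2/3 + 5/7 + 3/4 + 7/9 + 4/5 + 3/4 = 3817/630
AP = 3817/630 / 9 = 3817/5670

3817/5670


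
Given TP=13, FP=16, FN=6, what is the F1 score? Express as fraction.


F1 = 2 * P * R / (P + R)
P = TP/(TP+FP) = 13/29 = 13/29
R = TP/(TP+FN) = 13/19 = 13/19
2 * P * R = 2 * 13/29 * 13/19 = 338/551
P + R = 13/29 + 13/19 = 624/551
F1 = 338/551 / 624/551 = 13/24

13/24


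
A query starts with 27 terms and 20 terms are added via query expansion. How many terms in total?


Original terms: 27
Expansion terms: 20
Total = 27 + 20 = 47

47


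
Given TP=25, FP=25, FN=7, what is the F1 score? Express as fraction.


F1 = 2 * P * R / (P + R)
P = TP/(TP+FP) = 25/50 = 1/2
R = TP/(TP+FN) = 25/32 = 25/32
2 * P * R = 2 * 1/2 * 25/32 = 25/32
P + R = 1/2 + 25/32 = 41/32
F1 = 25/32 / 41/32 = 25/41

25/41


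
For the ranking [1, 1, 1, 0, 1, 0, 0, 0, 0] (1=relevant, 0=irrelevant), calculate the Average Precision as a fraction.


Computing P@k for each relevant position:
Position 1: relevant, P@1 = 1/1 = 1
Position 2: relevant, P@2 = 2/2 = 1
Position 3: relevant, P@3 = 3/3 = 1
Position 4: not relevant
Position 5: relevant, P@5 = 4/5 = 4/5
Position 6: not relevant
Position 7: not relevant
Position 8: not relevant
Position 9: not relevant
Sum of P@k = 1 + 1 + 1 + 4/5 = 19/5
AP = 19/5 / 4 = 19/20

19/20


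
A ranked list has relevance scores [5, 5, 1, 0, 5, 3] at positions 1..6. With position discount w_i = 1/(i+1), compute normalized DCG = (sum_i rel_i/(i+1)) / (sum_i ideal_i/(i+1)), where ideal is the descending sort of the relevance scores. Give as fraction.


Position discount weights w_i = 1/(i+1) for i=1..6:
Weights = [1/2, 1/3, 1/4, 1/5, 1/6, 1/7]
Actual relevance: [5, 5, 1, 0, 5, 3]
DCG = 5/2 + 5/3 + 1/4 + 0/5 + 5/6 + 3/7 = 159/28
Ideal relevance (sorted desc): [5, 5, 5, 3, 1, 0]
Ideal DCG = 5/2 + 5/3 + 5/4 + 3/5 + 1/6 + 0/7 = 371/60
nDCG = DCG / ideal_DCG = 159/28 / 371/60 = 45/49

45/49


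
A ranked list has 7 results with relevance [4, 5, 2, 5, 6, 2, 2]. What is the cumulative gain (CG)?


Cumulative Gain = sum of relevance scores
Position 1: rel=4, running sum=4
Position 2: rel=5, running sum=9
Position 3: rel=2, running sum=11
Position 4: rel=5, running sum=16
Position 5: rel=6, running sum=22
Position 6: rel=2, running sum=24
Position 7: rel=2, running sum=26
CG = 26

26


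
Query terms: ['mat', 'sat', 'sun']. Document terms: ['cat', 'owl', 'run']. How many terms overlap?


Query terms: ['mat', 'sat', 'sun']
Document terms: ['cat', 'owl', 'run']
Common terms: []
Overlap count = 0

0


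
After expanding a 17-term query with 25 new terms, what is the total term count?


Original terms: 17
Expansion terms: 25
Total = 17 + 25 = 42

42


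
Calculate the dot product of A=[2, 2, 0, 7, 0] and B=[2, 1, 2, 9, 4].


Dot product = sum of element-wise products
A[0]*B[0] = 2*2 = 4
A[1]*B[1] = 2*1 = 2
A[2]*B[2] = 0*2 = 0
A[3]*B[3] = 7*9 = 63
A[4]*B[4] = 0*4 = 0
Sum = 4 + 2 + 0 + 63 + 0 = 69

69


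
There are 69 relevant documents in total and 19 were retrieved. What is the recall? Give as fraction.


Recall = retrieved_relevant / total_relevant
= 19 / 69
= 19 / (19 + 50)
= 19/69

19/69


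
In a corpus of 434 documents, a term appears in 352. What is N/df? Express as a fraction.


IDF ratio = N / df
= 434 / 352
= 217/176

217/176


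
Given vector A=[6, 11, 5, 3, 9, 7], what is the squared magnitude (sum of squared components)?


|A|^2 = sum of squared components
A[0]^2 = 6^2 = 36
A[1]^2 = 11^2 = 121
A[2]^2 = 5^2 = 25
A[3]^2 = 3^2 = 9
A[4]^2 = 9^2 = 81
A[5]^2 = 7^2 = 49
Sum = 36 + 121 + 25 + 9 + 81 + 49 = 321

321


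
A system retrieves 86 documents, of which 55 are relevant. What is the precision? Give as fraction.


Precision = relevant_retrieved / total_retrieved
= 55 / 86
= 55 / (55 + 31)
= 55/86

55/86


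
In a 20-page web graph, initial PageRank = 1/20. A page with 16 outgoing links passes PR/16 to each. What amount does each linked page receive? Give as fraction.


Initial PR = 1/20 = 1/20
Outlinks = 16
Contribution per link = PR / outlinks
= 1/20 / 16
= 1/320

1/320


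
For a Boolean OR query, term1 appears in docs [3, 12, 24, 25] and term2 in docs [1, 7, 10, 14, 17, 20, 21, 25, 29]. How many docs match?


Boolean OR: find union of posting lists
term1 docs: [3, 12, 24, 25]
term2 docs: [1, 7, 10, 14, 17, 20, 21, 25, 29]
Union: [1, 3, 7, 10, 12, 14, 17, 20, 21, 24, 25, 29]
|union| = 12

12


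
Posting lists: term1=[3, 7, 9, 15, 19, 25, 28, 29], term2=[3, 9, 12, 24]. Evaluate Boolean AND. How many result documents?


Boolean AND: find intersection of posting lists
term1 docs: [3, 7, 9, 15, 19, 25, 28, 29]
term2 docs: [3, 9, 12, 24]
Intersection: [3, 9]
|intersection| = 2

2


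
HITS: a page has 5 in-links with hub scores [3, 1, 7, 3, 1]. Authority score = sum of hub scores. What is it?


Authority = sum of hub scores of in-linkers
In-link 1: hub score = 3
In-link 2: hub score = 1
In-link 3: hub score = 7
In-link 4: hub score = 3
In-link 5: hub score = 1
Authority = 3 + 1 + 7 + 3 + 1 = 15

15


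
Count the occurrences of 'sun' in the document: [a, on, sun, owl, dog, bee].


Document has 6 words
Scanning for 'sun':
Found at positions: [2]
Count = 1

1


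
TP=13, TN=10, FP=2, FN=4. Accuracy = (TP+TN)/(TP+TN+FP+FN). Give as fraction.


Accuracy = (TP + TN) / (TP + TN + FP + FN)
TP + TN = 13 + 10 = 23
Total = 13 + 10 + 2 + 4 = 29
Accuracy = 23 / 29 = 23/29

23/29


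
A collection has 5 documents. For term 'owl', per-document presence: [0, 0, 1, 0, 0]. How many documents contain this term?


Checking each document for 'owl':
Doc 1: absent
Doc 2: absent
Doc 3: present
Doc 4: absent
Doc 5: absent
df = sum of presences = 0 + 0 + 1 + 0 + 0 = 1

1


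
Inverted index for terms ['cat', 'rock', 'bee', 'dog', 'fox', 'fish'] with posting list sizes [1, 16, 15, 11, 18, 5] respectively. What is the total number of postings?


Summing posting list sizes:
'cat': 1 postings
'rock': 16 postings
'bee': 15 postings
'dog': 11 postings
'fox': 18 postings
'fish': 5 postings
Total = 1 + 16 + 15 + 11 + 18 + 5 = 66

66


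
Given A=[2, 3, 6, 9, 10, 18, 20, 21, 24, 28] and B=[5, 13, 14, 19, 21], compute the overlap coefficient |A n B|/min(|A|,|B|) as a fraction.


A intersect B = [21]
|A intersect B| = 1
min(|A|, |B|) = min(10, 5) = 5
Overlap = 1 / 5 = 1/5

1/5


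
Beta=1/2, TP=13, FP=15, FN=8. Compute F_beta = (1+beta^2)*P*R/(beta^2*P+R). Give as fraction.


P = TP/(TP+FP) = 13/28 = 13/28
R = TP/(TP+FN) = 13/21 = 13/21
beta^2 = 1/2^2 = 1/4
(1 + beta^2) = 5/4
Numerator = (1+beta^2)*P*R = 845/2352
Denominator = beta^2*P + R = 13/112 + 13/21 = 247/336
F_beta = 65/133

65/133


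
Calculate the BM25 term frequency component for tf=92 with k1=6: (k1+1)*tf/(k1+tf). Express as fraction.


BM25 TF component = (k1+1)*tf / (k1+tf)
k1 = 6, tf = 92
Numerator = (6+1)*92 = 644
Denominator = 6 + 92 = 98
= 644/98 = 46/7

46/7


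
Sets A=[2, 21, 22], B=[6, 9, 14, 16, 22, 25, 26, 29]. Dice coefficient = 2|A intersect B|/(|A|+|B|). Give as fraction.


A intersect B = [22]
|A intersect B| = 1
|A| = 3, |B| = 8
Dice = 2*1 / (3+8)
= 2 / 11 = 2/11

2/11


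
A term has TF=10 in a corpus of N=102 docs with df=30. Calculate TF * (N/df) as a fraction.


TF * (N/df)
= 10 * (102/30)
= 10 * 17/5
= 34

34


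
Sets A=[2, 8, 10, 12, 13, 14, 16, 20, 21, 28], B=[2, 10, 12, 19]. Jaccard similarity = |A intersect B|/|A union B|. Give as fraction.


A intersect B = [2, 10, 12]
|A intersect B| = 3
A union B = [2, 8, 10, 12, 13, 14, 16, 19, 20, 21, 28]
|A union B| = 11
Jaccard = 3/11 = 3/11

3/11


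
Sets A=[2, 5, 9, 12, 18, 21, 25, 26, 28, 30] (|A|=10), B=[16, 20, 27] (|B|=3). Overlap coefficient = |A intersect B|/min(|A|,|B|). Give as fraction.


A intersect B = []
|A intersect B| = 0
min(|A|, |B|) = min(10, 3) = 3
Overlap = 0 / 3 = 0

0


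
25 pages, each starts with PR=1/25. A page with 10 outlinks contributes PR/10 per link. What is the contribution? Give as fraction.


Initial PR = 1/25 = 1/25
Outlinks = 10
Contribution per link = PR / outlinks
= 1/25 / 10
= 1/250

1/250


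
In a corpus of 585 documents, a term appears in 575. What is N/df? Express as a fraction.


IDF ratio = N / df
= 585 / 575
= 117/115

117/115


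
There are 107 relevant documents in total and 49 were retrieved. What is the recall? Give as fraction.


Recall = retrieved_relevant / total_relevant
= 49 / 107
= 49 / (49 + 58)
= 49/107

49/107


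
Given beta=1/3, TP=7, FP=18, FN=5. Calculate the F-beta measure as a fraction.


P = TP/(TP+FP) = 7/25 = 7/25
R = TP/(TP+FN) = 7/12 = 7/12
beta^2 = 1/3^2 = 1/9
(1 + beta^2) = 10/9
Numerator = (1+beta^2)*P*R = 49/270
Denominator = beta^2*P + R = 7/225 + 7/12 = 553/900
F_beta = 70/237

70/237


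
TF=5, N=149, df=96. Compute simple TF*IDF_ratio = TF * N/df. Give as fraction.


TF * (N/df)
= 5 * (149/96)
= 5 * 149/96
= 745/96

745/96


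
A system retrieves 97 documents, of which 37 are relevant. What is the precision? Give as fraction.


Precision = relevant_retrieved / total_retrieved
= 37 / 97
= 37 / (37 + 60)
= 37/97

37/97


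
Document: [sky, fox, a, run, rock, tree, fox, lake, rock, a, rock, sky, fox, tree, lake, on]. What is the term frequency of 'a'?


Document has 16 words
Scanning for 'a':
Found at positions: [2, 9]
Count = 2

2


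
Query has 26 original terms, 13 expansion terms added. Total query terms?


Original terms: 26
Expansion terms: 13
Total = 26 + 13 = 39

39


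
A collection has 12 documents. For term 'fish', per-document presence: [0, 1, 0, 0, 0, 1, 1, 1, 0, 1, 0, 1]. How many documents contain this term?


Checking each document for 'fish':
Doc 1: absent
Doc 2: present
Doc 3: absent
Doc 4: absent
Doc 5: absent
Doc 6: present
Doc 7: present
Doc 8: present
Doc 9: absent
Doc 10: present
Doc 11: absent
Doc 12: present
df = sum of presences = 0 + 1 + 0 + 0 + 0 + 1 + 1 + 1 + 0 + 1 + 0 + 1 = 6

6


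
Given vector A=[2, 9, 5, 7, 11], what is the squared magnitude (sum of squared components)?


|A|^2 = sum of squared components
A[0]^2 = 2^2 = 4
A[1]^2 = 9^2 = 81
A[2]^2 = 5^2 = 25
A[3]^2 = 7^2 = 49
A[4]^2 = 11^2 = 121
Sum = 4 + 81 + 25 + 49 + 121 = 280

280


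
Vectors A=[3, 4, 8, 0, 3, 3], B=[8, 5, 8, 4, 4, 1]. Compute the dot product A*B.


Dot product = sum of element-wise products
A[0]*B[0] = 3*8 = 24
A[1]*B[1] = 4*5 = 20
A[2]*B[2] = 8*8 = 64
A[3]*B[3] = 0*4 = 0
A[4]*B[4] = 3*4 = 12
A[5]*B[5] = 3*1 = 3
Sum = 24 + 20 + 64 + 0 + 12 + 3 = 123

123


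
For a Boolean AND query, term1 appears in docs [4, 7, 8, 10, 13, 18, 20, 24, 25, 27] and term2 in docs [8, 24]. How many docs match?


Boolean AND: find intersection of posting lists
term1 docs: [4, 7, 8, 10, 13, 18, 20, 24, 25, 27]
term2 docs: [8, 24]
Intersection: [8, 24]
|intersection| = 2

2


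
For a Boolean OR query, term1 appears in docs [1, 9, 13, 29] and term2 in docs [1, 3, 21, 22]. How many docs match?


Boolean OR: find union of posting lists
term1 docs: [1, 9, 13, 29]
term2 docs: [1, 3, 21, 22]
Union: [1, 3, 9, 13, 21, 22, 29]
|union| = 7

7


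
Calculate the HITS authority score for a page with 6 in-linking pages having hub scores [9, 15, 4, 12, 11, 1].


Authority = sum of hub scores of in-linkers
In-link 1: hub score = 9
In-link 2: hub score = 15
In-link 3: hub score = 4
In-link 4: hub score = 12
In-link 5: hub score = 11
In-link 6: hub score = 1
Authority = 9 + 15 + 4 + 12 + 11 + 1 = 52

52


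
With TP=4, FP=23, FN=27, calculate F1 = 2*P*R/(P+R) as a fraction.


F1 = 2 * P * R / (P + R)
P = TP/(TP+FP) = 4/27 = 4/27
R = TP/(TP+FN) = 4/31 = 4/31
2 * P * R = 2 * 4/27 * 4/31 = 32/837
P + R = 4/27 + 4/31 = 232/837
F1 = 32/837 / 232/837 = 4/29

4/29


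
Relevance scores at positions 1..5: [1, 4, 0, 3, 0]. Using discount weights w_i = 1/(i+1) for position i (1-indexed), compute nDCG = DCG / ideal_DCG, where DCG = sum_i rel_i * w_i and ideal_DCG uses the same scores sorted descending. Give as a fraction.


Position discount weights w_i = 1/(i+1) for i=1..5:
Weights = [1/2, 1/3, 1/4, 1/5, 1/6]
Actual relevance: [1, 4, 0, 3, 0]
DCG = 1/2 + 4/3 + 0/4 + 3/5 + 0/6 = 73/30
Ideal relevance (sorted desc): [4, 3, 1, 0, 0]
Ideal DCG = 4/2 + 3/3 + 1/4 + 0/5 + 0/6 = 13/4
nDCG = DCG / ideal_DCG = 73/30 / 13/4 = 146/195

146/195


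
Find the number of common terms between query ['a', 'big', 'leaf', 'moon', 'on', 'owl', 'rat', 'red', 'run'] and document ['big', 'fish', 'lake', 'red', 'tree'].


Query terms: ['a', 'big', 'leaf', 'moon', 'on', 'owl', 'rat', 'red', 'run']
Document terms: ['big', 'fish', 'lake', 'red', 'tree']
Common terms: ['big', 'red']
Overlap count = 2

2


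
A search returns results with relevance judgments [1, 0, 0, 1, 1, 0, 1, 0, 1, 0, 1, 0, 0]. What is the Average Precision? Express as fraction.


Computing P@k for each relevant position:
Position 1: relevant, P@1 = 1/1 = 1
Position 2: not relevant
Position 3: not relevant
Position 4: relevant, P@4 = 2/4 = 1/2
Position 5: relevant, P@5 = 3/5 = 3/5
Position 6: not relevant
Position 7: relevant, P@7 = 4/7 = 4/7
Position 8: not relevant
Position 9: relevant, P@9 = 5/9 = 5/9
Position 10: not relevant
Position 11: relevant, P@11 = 6/11 = 6/11
Position 12: not relevant
Position 13: not relevant
Sum of P@k = 1 + 1/2 + 3/5 + 4/7 + 5/9 + 6/11 = 26143/6930
AP = 26143/6930 / 6 = 26143/41580

26143/41580


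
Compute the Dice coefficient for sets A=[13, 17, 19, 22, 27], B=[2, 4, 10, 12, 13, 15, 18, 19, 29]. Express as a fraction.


A intersect B = [13, 19]
|A intersect B| = 2
|A| = 5, |B| = 9
Dice = 2*2 / (5+9)
= 4 / 14 = 2/7

2/7


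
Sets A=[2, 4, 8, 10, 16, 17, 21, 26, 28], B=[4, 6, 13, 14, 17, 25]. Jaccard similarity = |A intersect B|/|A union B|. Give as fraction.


A intersect B = [4, 17]
|A intersect B| = 2
A union B = [2, 4, 6, 8, 10, 13, 14, 16, 17, 21, 25, 26, 28]
|A union B| = 13
Jaccard = 2/13 = 2/13

2/13


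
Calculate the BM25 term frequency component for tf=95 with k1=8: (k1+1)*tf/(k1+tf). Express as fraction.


BM25 TF component = (k1+1)*tf / (k1+tf)
k1 = 8, tf = 95
Numerator = (8+1)*95 = 855
Denominator = 8 + 95 = 103
= 855/103 = 855/103

855/103


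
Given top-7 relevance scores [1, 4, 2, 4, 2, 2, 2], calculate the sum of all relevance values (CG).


Cumulative Gain = sum of relevance scores
Position 1: rel=1, running sum=1
Position 2: rel=4, running sum=5
Position 3: rel=2, running sum=7
Position 4: rel=4, running sum=11
Position 5: rel=2, running sum=13
Position 6: rel=2, running sum=15
Position 7: rel=2, running sum=17
CG = 17

17


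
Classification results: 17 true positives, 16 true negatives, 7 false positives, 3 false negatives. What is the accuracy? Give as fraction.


Accuracy = (TP + TN) / (TP + TN + FP + FN)
TP + TN = 17 + 16 = 33
Total = 17 + 16 + 7 + 3 = 43
Accuracy = 33 / 43 = 33/43

33/43


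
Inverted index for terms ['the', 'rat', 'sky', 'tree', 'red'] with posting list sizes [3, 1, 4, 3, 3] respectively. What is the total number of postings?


Summing posting list sizes:
'the': 3 postings
'rat': 1 postings
'sky': 4 postings
'tree': 3 postings
'red': 3 postings
Total = 3 + 1 + 4 + 3 + 3 = 14

14


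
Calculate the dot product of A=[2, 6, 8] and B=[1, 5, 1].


Dot product = sum of element-wise products
A[0]*B[0] = 2*1 = 2
A[1]*B[1] = 6*5 = 30
A[2]*B[2] = 8*1 = 8
Sum = 2 + 30 + 8 = 40

40


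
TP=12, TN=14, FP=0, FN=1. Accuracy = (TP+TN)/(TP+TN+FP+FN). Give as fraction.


Accuracy = (TP + TN) / (TP + TN + FP + FN)
TP + TN = 12 + 14 = 26
Total = 12 + 14 + 0 + 1 = 27
Accuracy = 26 / 27 = 26/27

26/27


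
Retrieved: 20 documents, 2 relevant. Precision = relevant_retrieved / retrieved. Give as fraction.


Precision = relevant_retrieved / total_retrieved
= 2 / 20
= 2 / (2 + 18)
= 1/10

1/10


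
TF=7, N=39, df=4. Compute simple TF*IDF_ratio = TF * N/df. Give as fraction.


TF * (N/df)
= 7 * (39/4)
= 7 * 39/4
= 273/4

273/4


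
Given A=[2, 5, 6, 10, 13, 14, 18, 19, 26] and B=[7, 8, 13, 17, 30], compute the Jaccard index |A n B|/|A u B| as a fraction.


A intersect B = [13]
|A intersect B| = 1
A union B = [2, 5, 6, 7, 8, 10, 13, 14, 17, 18, 19, 26, 30]
|A union B| = 13
Jaccard = 1/13 = 1/13

1/13


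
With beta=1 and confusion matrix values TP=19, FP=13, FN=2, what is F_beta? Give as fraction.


P = TP/(TP+FP) = 19/32 = 19/32
R = TP/(TP+FN) = 19/21 = 19/21
beta^2 = 1^2 = 1
(1 + beta^2) = 2
Numerator = (1+beta^2)*P*R = 361/336
Denominator = beta^2*P + R = 19/32 + 19/21 = 1007/672
F_beta = 38/53

38/53


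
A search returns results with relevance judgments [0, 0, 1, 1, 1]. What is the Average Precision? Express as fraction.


Computing P@k for each relevant position:
Position 1: not relevant
Position 2: not relevant
Position 3: relevant, P@3 = 1/3 = 1/3
Position 4: relevant, P@4 = 2/4 = 1/2
Position 5: relevant, P@5 = 3/5 = 3/5
Sum of P@k = 1/3 + 1/2 + 3/5 = 43/30
AP = 43/30 / 3 = 43/90

43/90


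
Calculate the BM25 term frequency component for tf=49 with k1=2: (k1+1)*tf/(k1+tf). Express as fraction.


BM25 TF component = (k1+1)*tf / (k1+tf)
k1 = 2, tf = 49
Numerator = (2+1)*49 = 147
Denominator = 2 + 49 = 51
= 147/51 = 49/17

49/17


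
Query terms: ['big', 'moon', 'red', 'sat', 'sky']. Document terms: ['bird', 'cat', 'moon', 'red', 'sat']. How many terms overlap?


Query terms: ['big', 'moon', 'red', 'sat', 'sky']
Document terms: ['bird', 'cat', 'moon', 'red', 'sat']
Common terms: ['moon', 'red', 'sat']
Overlap count = 3

3


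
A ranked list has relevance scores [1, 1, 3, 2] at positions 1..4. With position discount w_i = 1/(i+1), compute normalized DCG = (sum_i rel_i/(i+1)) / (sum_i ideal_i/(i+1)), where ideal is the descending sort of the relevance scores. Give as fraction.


Position discount weights w_i = 1/(i+1) for i=1..4:
Weights = [1/2, 1/3, 1/4, 1/5]
Actual relevance: [1, 1, 3, 2]
DCG = 1/2 + 1/3 + 3/4 + 2/5 = 119/60
Ideal relevance (sorted desc): [3, 2, 1, 1]
Ideal DCG = 3/2 + 2/3 + 1/4 + 1/5 = 157/60
nDCG = DCG / ideal_DCG = 119/60 / 157/60 = 119/157

119/157


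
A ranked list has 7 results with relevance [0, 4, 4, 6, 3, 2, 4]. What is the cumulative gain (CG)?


Cumulative Gain = sum of relevance scores
Position 1: rel=0, running sum=0
Position 2: rel=4, running sum=4
Position 3: rel=4, running sum=8
Position 4: rel=6, running sum=14
Position 5: rel=3, running sum=17
Position 6: rel=2, running sum=19
Position 7: rel=4, running sum=23
CG = 23

23


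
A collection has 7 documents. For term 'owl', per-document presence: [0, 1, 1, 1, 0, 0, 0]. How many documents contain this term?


Checking each document for 'owl':
Doc 1: absent
Doc 2: present
Doc 3: present
Doc 4: present
Doc 5: absent
Doc 6: absent
Doc 7: absent
df = sum of presences = 0 + 1 + 1 + 1 + 0 + 0 + 0 = 3

3


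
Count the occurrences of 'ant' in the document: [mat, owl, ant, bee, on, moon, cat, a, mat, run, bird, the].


Document has 12 words
Scanning for 'ant':
Found at positions: [2]
Count = 1

1


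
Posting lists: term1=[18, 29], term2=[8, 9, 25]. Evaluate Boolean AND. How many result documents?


Boolean AND: find intersection of posting lists
term1 docs: [18, 29]
term2 docs: [8, 9, 25]
Intersection: []
|intersection| = 0

0


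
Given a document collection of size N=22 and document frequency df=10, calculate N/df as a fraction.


IDF ratio = N / df
= 22 / 10
= 11/5

11/5


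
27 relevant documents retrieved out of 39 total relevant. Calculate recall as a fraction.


Recall = retrieved_relevant / total_relevant
= 27 / 39
= 27 / (27 + 12)
= 9/13

9/13


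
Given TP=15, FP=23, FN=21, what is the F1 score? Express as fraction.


F1 = 2 * P * R / (P + R)
P = TP/(TP+FP) = 15/38 = 15/38
R = TP/(TP+FN) = 15/36 = 5/12
2 * P * R = 2 * 15/38 * 5/12 = 25/76
P + R = 15/38 + 5/12 = 185/228
F1 = 25/76 / 185/228 = 15/37

15/37


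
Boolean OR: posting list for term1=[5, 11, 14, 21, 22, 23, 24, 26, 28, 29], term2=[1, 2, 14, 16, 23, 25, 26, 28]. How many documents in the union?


Boolean OR: find union of posting lists
term1 docs: [5, 11, 14, 21, 22, 23, 24, 26, 28, 29]
term2 docs: [1, 2, 14, 16, 23, 25, 26, 28]
Union: [1, 2, 5, 11, 14, 16, 21, 22, 23, 24, 25, 26, 28, 29]
|union| = 14

14


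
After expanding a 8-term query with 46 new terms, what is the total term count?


Original terms: 8
Expansion terms: 46
Total = 8 + 46 = 54

54


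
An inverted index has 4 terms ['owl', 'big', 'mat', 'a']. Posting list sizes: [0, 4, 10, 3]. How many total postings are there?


Summing posting list sizes:
'owl': 0 postings
'big': 4 postings
'mat': 10 postings
'a': 3 postings
Total = 0 + 4 + 10 + 3 = 17

17


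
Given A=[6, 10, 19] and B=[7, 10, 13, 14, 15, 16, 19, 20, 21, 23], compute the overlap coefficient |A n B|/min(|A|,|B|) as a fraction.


A intersect B = [10, 19]
|A intersect B| = 2
min(|A|, |B|) = min(3, 10) = 3
Overlap = 2 / 3 = 2/3

2/3


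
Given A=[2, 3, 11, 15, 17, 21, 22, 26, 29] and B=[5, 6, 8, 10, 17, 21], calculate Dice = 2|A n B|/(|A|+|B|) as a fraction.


A intersect B = [17, 21]
|A intersect B| = 2
|A| = 9, |B| = 6
Dice = 2*2 / (9+6)
= 4 / 15 = 4/15

4/15


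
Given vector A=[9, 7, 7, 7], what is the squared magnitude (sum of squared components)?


|A|^2 = sum of squared components
A[0]^2 = 9^2 = 81
A[1]^2 = 7^2 = 49
A[2]^2 = 7^2 = 49
A[3]^2 = 7^2 = 49
Sum = 81 + 49 + 49 + 49 = 228

228


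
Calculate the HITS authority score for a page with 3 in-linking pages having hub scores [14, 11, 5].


Authority = sum of hub scores of in-linkers
In-link 1: hub score = 14
In-link 2: hub score = 11
In-link 3: hub score = 5
Authority = 14 + 11 + 5 = 30

30


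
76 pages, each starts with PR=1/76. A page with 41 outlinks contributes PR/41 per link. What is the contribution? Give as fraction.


Initial PR = 1/76 = 1/76
Outlinks = 41
Contribution per link = PR / outlinks
= 1/76 / 41
= 1/3116

1/3116


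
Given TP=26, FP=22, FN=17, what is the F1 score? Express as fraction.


F1 = 2 * P * R / (P + R)
P = TP/(TP+FP) = 26/48 = 13/24
R = TP/(TP+FN) = 26/43 = 26/43
2 * P * R = 2 * 13/24 * 26/43 = 169/258
P + R = 13/24 + 26/43 = 1183/1032
F1 = 169/258 / 1183/1032 = 4/7

4/7


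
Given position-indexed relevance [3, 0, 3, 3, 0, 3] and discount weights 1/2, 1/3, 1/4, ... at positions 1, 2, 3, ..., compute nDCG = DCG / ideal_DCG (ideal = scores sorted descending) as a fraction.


Position discount weights w_i = 1/(i+1) for i=1..6:
Weights = [1/2, 1/3, 1/4, 1/5, 1/6, 1/7]
Actual relevance: [3, 0, 3, 3, 0, 3]
DCG = 3/2 + 0/3 + 3/4 + 3/5 + 0/6 + 3/7 = 459/140
Ideal relevance (sorted desc): [3, 3, 3, 3, 0, 0]
Ideal DCG = 3/2 + 3/3 + 3/4 + 3/5 + 0/6 + 0/7 = 77/20
nDCG = DCG / ideal_DCG = 459/140 / 77/20 = 459/539

459/539


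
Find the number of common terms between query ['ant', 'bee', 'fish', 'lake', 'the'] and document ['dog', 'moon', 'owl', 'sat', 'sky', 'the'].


Query terms: ['ant', 'bee', 'fish', 'lake', 'the']
Document terms: ['dog', 'moon', 'owl', 'sat', 'sky', 'the']
Common terms: ['the']
Overlap count = 1

1


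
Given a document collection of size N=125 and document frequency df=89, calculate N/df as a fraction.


IDF ratio = N / df
= 125 / 89
= 125/89

125/89


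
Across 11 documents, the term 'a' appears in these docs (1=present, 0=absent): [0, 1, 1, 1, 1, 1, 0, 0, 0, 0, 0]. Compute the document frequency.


Checking each document for 'a':
Doc 1: absent
Doc 2: present
Doc 3: present
Doc 4: present
Doc 5: present
Doc 6: present
Doc 7: absent
Doc 8: absent
Doc 9: absent
Doc 10: absent
Doc 11: absent
df = sum of presences = 0 + 1 + 1 + 1 + 1 + 1 + 0 + 0 + 0 + 0 + 0 = 5

5


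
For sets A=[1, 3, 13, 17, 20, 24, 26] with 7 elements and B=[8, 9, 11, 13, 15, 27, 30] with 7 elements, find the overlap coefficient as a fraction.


A intersect B = [13]
|A intersect B| = 1
min(|A|, |B|) = min(7, 7) = 7
Overlap = 1 / 7 = 1/7

1/7


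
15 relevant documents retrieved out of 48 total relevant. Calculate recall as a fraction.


Recall = retrieved_relevant / total_relevant
= 15 / 48
= 15 / (15 + 33)
= 5/16

5/16


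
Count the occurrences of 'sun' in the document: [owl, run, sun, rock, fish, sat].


Document has 6 words
Scanning for 'sun':
Found at positions: [2]
Count = 1

1


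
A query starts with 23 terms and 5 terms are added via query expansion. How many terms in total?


Original terms: 23
Expansion terms: 5
Total = 23 + 5 = 28

28


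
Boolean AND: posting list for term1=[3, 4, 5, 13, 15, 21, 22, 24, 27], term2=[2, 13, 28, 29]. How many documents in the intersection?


Boolean AND: find intersection of posting lists
term1 docs: [3, 4, 5, 13, 15, 21, 22, 24, 27]
term2 docs: [2, 13, 28, 29]
Intersection: [13]
|intersection| = 1

1


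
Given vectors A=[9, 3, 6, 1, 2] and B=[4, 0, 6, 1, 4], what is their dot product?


Dot product = sum of element-wise products
A[0]*B[0] = 9*4 = 36
A[1]*B[1] = 3*0 = 0
A[2]*B[2] = 6*6 = 36
A[3]*B[3] = 1*1 = 1
A[4]*B[4] = 2*4 = 8
Sum = 36 + 0 + 36 + 1 + 8 = 81

81


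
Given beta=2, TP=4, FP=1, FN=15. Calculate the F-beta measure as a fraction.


P = TP/(TP+FP) = 4/5 = 4/5
R = TP/(TP+FN) = 4/19 = 4/19
beta^2 = 2^2 = 4
(1 + beta^2) = 5
Numerator = (1+beta^2)*P*R = 16/19
Denominator = beta^2*P + R = 16/5 + 4/19 = 324/95
F_beta = 20/81

20/81


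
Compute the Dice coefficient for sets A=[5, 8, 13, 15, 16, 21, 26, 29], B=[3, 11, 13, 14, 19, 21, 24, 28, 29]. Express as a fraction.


A intersect B = [13, 21, 29]
|A intersect B| = 3
|A| = 8, |B| = 9
Dice = 2*3 / (8+9)
= 6 / 17 = 6/17

6/17


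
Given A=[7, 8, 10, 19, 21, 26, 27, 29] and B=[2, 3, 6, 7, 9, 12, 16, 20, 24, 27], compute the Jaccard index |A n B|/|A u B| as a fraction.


A intersect B = [7, 27]
|A intersect B| = 2
A union B = [2, 3, 6, 7, 8, 9, 10, 12, 16, 19, 20, 21, 24, 26, 27, 29]
|A union B| = 16
Jaccard = 2/16 = 1/8

1/8


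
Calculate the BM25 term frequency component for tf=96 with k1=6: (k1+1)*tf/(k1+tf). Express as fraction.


BM25 TF component = (k1+1)*tf / (k1+tf)
k1 = 6, tf = 96
Numerator = (6+1)*96 = 672
Denominator = 6 + 96 = 102
= 672/102 = 112/17

112/17


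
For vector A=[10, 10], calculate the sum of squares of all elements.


|A|^2 = sum of squared components
A[0]^2 = 10^2 = 100
A[1]^2 = 10^2 = 100
Sum = 100 + 100 = 200

200


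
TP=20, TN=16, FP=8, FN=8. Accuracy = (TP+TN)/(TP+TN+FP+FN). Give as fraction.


Accuracy = (TP + TN) / (TP + TN + FP + FN)
TP + TN = 20 + 16 = 36
Total = 20 + 16 + 8 + 8 = 52
Accuracy = 36 / 52 = 9/13

9/13


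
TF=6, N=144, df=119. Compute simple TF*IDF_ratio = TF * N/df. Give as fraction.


TF * (N/df)
= 6 * (144/119)
= 6 * 144/119
= 864/119

864/119


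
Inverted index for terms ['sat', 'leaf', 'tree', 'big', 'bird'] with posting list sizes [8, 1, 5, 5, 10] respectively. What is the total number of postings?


Summing posting list sizes:
'sat': 8 postings
'leaf': 1 postings
'tree': 5 postings
'big': 5 postings
'bird': 10 postings
Total = 8 + 1 + 5 + 5 + 10 = 29

29


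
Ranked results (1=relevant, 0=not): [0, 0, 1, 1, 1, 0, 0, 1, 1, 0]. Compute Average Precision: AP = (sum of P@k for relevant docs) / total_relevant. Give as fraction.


Computing P@k for each relevant position:
Position 1: not relevant
Position 2: not relevant
Position 3: relevant, P@3 = 1/3 = 1/3
Position 4: relevant, P@4 = 2/4 = 1/2
Position 5: relevant, P@5 = 3/5 = 3/5
Position 6: not relevant
Position 7: not relevant
Position 8: relevant, P@8 = 4/8 = 1/2
Position 9: relevant, P@9 = 5/9 = 5/9
Position 10: not relevant
Sum of P@k = 1/3 + 1/2 + 3/5 + 1/2 + 5/9 = 112/45
AP = 112/45 / 5 = 112/225

112/225


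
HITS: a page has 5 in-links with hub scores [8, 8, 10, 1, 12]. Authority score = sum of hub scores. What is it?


Authority = sum of hub scores of in-linkers
In-link 1: hub score = 8
In-link 2: hub score = 8
In-link 3: hub score = 10
In-link 4: hub score = 1
In-link 5: hub score = 12
Authority = 8 + 8 + 10 + 1 + 12 = 39

39


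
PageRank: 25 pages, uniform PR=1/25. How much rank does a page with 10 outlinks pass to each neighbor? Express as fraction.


Initial PR = 1/25 = 1/25
Outlinks = 10
Contribution per link = PR / outlinks
= 1/25 / 10
= 1/250

1/250


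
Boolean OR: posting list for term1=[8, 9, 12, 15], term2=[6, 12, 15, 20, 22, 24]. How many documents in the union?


Boolean OR: find union of posting lists
term1 docs: [8, 9, 12, 15]
term2 docs: [6, 12, 15, 20, 22, 24]
Union: [6, 8, 9, 12, 15, 20, 22, 24]
|union| = 8

8


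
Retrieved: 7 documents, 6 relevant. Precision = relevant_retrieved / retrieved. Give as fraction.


Precision = relevant_retrieved / total_retrieved
= 6 / 7
= 6 / (6 + 1)
= 6/7

6/7


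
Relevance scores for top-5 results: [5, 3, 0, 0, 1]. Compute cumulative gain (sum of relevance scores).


Cumulative Gain = sum of relevance scores
Position 1: rel=5, running sum=5
Position 2: rel=3, running sum=8
Position 3: rel=0, running sum=8
Position 4: rel=0, running sum=8
Position 5: rel=1, running sum=9
CG = 9

9


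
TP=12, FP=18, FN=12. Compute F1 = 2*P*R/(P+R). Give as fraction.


F1 = 2 * P * R / (P + R)
P = TP/(TP+FP) = 12/30 = 2/5
R = TP/(TP+FN) = 12/24 = 1/2
2 * P * R = 2 * 2/5 * 1/2 = 2/5
P + R = 2/5 + 1/2 = 9/10
F1 = 2/5 / 9/10 = 4/9

4/9


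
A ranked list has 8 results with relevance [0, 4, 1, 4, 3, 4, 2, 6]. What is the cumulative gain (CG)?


Cumulative Gain = sum of relevance scores
Position 1: rel=0, running sum=0
Position 2: rel=4, running sum=4
Position 3: rel=1, running sum=5
Position 4: rel=4, running sum=9
Position 5: rel=3, running sum=12
Position 6: rel=4, running sum=16
Position 7: rel=2, running sum=18
Position 8: rel=6, running sum=24
CG = 24

24


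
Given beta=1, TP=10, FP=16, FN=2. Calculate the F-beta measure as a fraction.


P = TP/(TP+FP) = 10/26 = 5/13
R = TP/(TP+FN) = 10/12 = 5/6
beta^2 = 1^2 = 1
(1 + beta^2) = 2
Numerator = (1+beta^2)*P*R = 25/39
Denominator = beta^2*P + R = 5/13 + 5/6 = 95/78
F_beta = 10/19

10/19


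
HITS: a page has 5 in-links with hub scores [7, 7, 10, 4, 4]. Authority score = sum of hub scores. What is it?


Authority = sum of hub scores of in-linkers
In-link 1: hub score = 7
In-link 2: hub score = 7
In-link 3: hub score = 10
In-link 4: hub score = 4
In-link 5: hub score = 4
Authority = 7 + 7 + 10 + 4 + 4 = 32

32


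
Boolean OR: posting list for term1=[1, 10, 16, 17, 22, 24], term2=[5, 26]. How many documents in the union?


Boolean OR: find union of posting lists
term1 docs: [1, 10, 16, 17, 22, 24]
term2 docs: [5, 26]
Union: [1, 5, 10, 16, 17, 22, 24, 26]
|union| = 8

8


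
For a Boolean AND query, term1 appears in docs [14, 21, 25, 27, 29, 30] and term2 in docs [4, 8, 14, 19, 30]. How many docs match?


Boolean AND: find intersection of posting lists
term1 docs: [14, 21, 25, 27, 29, 30]
term2 docs: [4, 8, 14, 19, 30]
Intersection: [14, 30]
|intersection| = 2

2


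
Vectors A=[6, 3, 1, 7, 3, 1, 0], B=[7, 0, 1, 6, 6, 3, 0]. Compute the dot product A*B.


Dot product = sum of element-wise products
A[0]*B[0] = 6*7 = 42
A[1]*B[1] = 3*0 = 0
A[2]*B[2] = 1*1 = 1
A[3]*B[3] = 7*6 = 42
A[4]*B[4] = 3*6 = 18
A[5]*B[5] = 1*3 = 3
A[6]*B[6] = 0*0 = 0
Sum = 42 + 0 + 1 + 42 + 18 + 3 + 0 = 106

106


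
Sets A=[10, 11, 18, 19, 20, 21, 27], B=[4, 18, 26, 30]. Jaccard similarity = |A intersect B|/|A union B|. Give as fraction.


A intersect B = [18]
|A intersect B| = 1
A union B = [4, 10, 11, 18, 19, 20, 21, 26, 27, 30]
|A union B| = 10
Jaccard = 1/10 = 1/10

1/10


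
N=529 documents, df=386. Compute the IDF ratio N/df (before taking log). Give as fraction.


IDF ratio = N / df
= 529 / 386
= 529/386

529/386


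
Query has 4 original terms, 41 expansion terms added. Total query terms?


Original terms: 4
Expansion terms: 41
Total = 4 + 41 = 45

45


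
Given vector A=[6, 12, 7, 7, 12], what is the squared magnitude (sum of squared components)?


|A|^2 = sum of squared components
A[0]^2 = 6^2 = 36
A[1]^2 = 12^2 = 144
A[2]^2 = 7^2 = 49
A[3]^2 = 7^2 = 49
A[4]^2 = 12^2 = 144
Sum = 36 + 144 + 49 + 49 + 144 = 422

422


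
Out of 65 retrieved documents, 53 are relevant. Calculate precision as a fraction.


Precision = relevant_retrieved / total_retrieved
= 53 / 65
= 53 / (53 + 12)
= 53/65

53/65


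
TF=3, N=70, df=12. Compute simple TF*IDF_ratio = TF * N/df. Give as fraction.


TF * (N/df)
= 3 * (70/12)
= 3 * 35/6
= 35/2

35/2


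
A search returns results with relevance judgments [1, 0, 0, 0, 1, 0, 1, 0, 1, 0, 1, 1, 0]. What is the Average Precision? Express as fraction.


Computing P@k for each relevant position:
Position 1: relevant, P@1 = 1/1 = 1
Position 2: not relevant
Position 3: not relevant
Position 4: not relevant
Position 5: relevant, P@5 = 2/5 = 2/5
Position 6: not relevant
Position 7: relevant, P@7 = 3/7 = 3/7
Position 8: not relevant
Position 9: relevant, P@9 = 4/9 = 4/9
Position 10: not relevant
Position 11: relevant, P@11 = 5/11 = 5/11
Position 12: relevant, P@12 = 6/12 = 1/2
Position 13: not relevant
Sum of P@k = 1 + 2/5 + 3/7 + 4/9 + 5/11 + 1/2 = 22367/6930
AP = 22367/6930 / 6 = 22367/41580

22367/41580


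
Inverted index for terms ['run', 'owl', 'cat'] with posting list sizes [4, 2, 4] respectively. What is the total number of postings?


Summing posting list sizes:
'run': 4 postings
'owl': 2 postings
'cat': 4 postings
Total = 4 + 2 + 4 = 10

10


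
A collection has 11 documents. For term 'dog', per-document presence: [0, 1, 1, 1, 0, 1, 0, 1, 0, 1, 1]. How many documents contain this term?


Checking each document for 'dog':
Doc 1: absent
Doc 2: present
Doc 3: present
Doc 4: present
Doc 5: absent
Doc 6: present
Doc 7: absent
Doc 8: present
Doc 9: absent
Doc 10: present
Doc 11: present
df = sum of presences = 0 + 1 + 1 + 1 + 0 + 1 + 0 + 1 + 0 + 1 + 1 = 7

7


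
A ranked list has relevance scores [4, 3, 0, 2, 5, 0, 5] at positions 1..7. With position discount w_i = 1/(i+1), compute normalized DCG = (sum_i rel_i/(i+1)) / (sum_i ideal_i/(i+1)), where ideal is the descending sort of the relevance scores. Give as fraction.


Position discount weights w_i = 1/(i+1) for i=1..7:
Weights = [1/2, 1/3, 1/4, 1/5, 1/6, 1/7, 1/8]
Actual relevance: [4, 3, 0, 2, 5, 0, 5]
DCG = 4/2 + 3/3 + 0/4 + 2/5 + 5/6 + 0/7 + 5/8 = 583/120
Ideal relevance (sorted desc): [5, 5, 4, 3, 2, 0, 0]
Ideal DCG = 5/2 + 5/3 + 4/4 + 3/5 + 2/6 + 0/7 + 0/8 = 61/10
nDCG = DCG / ideal_DCG = 583/120 / 61/10 = 583/732

583/732


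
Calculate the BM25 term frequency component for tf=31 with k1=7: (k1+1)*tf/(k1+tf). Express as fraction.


BM25 TF component = (k1+1)*tf / (k1+tf)
k1 = 7, tf = 31
Numerator = (7+1)*31 = 248
Denominator = 7 + 31 = 38
= 248/38 = 124/19

124/19


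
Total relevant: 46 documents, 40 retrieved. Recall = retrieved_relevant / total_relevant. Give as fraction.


Recall = retrieved_relevant / total_relevant
= 40 / 46
= 40 / (40 + 6)
= 20/23

20/23


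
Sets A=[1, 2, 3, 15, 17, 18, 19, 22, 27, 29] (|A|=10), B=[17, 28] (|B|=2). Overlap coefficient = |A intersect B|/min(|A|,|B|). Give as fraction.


A intersect B = [17]
|A intersect B| = 1
min(|A|, |B|) = min(10, 2) = 2
Overlap = 1 / 2 = 1/2

1/2


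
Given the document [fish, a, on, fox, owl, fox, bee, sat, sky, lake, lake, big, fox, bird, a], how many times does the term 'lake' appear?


Document has 15 words
Scanning for 'lake':
Found at positions: [9, 10]
Count = 2

2


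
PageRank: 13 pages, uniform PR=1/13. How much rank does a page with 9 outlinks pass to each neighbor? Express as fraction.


Initial PR = 1/13 = 1/13
Outlinks = 9
Contribution per link = PR / outlinks
= 1/13 / 9
= 1/117

1/117


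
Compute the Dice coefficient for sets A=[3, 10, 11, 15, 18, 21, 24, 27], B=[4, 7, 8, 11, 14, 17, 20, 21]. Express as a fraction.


A intersect B = [11, 21]
|A intersect B| = 2
|A| = 8, |B| = 8
Dice = 2*2 / (8+8)
= 4 / 16 = 1/4

1/4


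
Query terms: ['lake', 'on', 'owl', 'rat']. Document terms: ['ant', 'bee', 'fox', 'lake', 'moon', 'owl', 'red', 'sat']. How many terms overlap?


Query terms: ['lake', 'on', 'owl', 'rat']
Document terms: ['ant', 'bee', 'fox', 'lake', 'moon', 'owl', 'red', 'sat']
Common terms: ['lake', 'owl']
Overlap count = 2

2


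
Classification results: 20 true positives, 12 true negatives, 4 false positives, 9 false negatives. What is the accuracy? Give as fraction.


Accuracy = (TP + TN) / (TP + TN + FP + FN)
TP + TN = 20 + 12 = 32
Total = 20 + 12 + 4 + 9 = 45
Accuracy = 32 / 45 = 32/45

32/45


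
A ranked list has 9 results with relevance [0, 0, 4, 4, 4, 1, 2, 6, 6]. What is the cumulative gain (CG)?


Cumulative Gain = sum of relevance scores
Position 1: rel=0, running sum=0
Position 2: rel=0, running sum=0
Position 3: rel=4, running sum=4
Position 4: rel=4, running sum=8
Position 5: rel=4, running sum=12
Position 6: rel=1, running sum=13
Position 7: rel=2, running sum=15
Position 8: rel=6, running sum=21
Position 9: rel=6, running sum=27
CG = 27

27


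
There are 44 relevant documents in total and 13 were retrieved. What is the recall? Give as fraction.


Recall = retrieved_relevant / total_relevant
= 13 / 44
= 13 / (13 + 31)
= 13/44

13/44


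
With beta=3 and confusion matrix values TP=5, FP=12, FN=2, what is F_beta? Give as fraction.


P = TP/(TP+FP) = 5/17 = 5/17
R = TP/(TP+FN) = 5/7 = 5/7
beta^2 = 3^2 = 9
(1 + beta^2) = 10
Numerator = (1+beta^2)*P*R = 250/119
Denominator = beta^2*P + R = 45/17 + 5/7 = 400/119
F_beta = 5/8

5/8


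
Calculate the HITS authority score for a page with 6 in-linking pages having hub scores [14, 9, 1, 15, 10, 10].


Authority = sum of hub scores of in-linkers
In-link 1: hub score = 14
In-link 2: hub score = 9
In-link 3: hub score = 1
In-link 4: hub score = 15
In-link 5: hub score = 10
In-link 6: hub score = 10
Authority = 14 + 9 + 1 + 15 + 10 + 10 = 59

59


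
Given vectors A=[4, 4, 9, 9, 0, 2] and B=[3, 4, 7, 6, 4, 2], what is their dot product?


Dot product = sum of element-wise products
A[0]*B[0] = 4*3 = 12
A[1]*B[1] = 4*4 = 16
A[2]*B[2] = 9*7 = 63
A[3]*B[3] = 9*6 = 54
A[4]*B[4] = 0*4 = 0
A[5]*B[5] = 2*2 = 4
Sum = 12 + 16 + 63 + 54 + 0 + 4 = 149

149


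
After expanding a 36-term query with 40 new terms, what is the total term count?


Original terms: 36
Expansion terms: 40
Total = 36 + 40 = 76

76


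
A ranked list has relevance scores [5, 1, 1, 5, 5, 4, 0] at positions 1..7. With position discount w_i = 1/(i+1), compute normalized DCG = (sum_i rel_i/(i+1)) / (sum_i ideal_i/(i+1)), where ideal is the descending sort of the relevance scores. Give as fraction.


Position discount weights w_i = 1/(i+1) for i=1..7:
Weights = [1/2, 1/3, 1/4, 1/5, 1/6, 1/7, 1/8]
Actual relevance: [5, 1, 1, 5, 5, 4, 0]
DCG = 5/2 + 1/3 + 1/4 + 5/5 + 5/6 + 4/7 + 0/8 = 461/84
Ideal relevance (sorted desc): [5, 5, 5, 4, 1, 1, 0]
Ideal DCG = 5/2 + 5/3 + 5/4 + 4/5 + 1/6 + 1/7 + 0/8 = 2741/420
nDCG = DCG / ideal_DCG = 461/84 / 2741/420 = 2305/2741

2305/2741


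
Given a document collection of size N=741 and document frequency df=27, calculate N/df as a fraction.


IDF ratio = N / df
= 741 / 27
= 247/9

247/9


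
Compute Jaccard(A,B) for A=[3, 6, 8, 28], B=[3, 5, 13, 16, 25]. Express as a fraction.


A intersect B = [3]
|A intersect B| = 1
A union B = [3, 5, 6, 8, 13, 16, 25, 28]
|A union B| = 8
Jaccard = 1/8 = 1/8

1/8


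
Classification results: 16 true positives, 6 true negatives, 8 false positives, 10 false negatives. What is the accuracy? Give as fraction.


Accuracy = (TP + TN) / (TP + TN + FP + FN)
TP + TN = 16 + 6 = 22
Total = 16 + 6 + 8 + 10 = 40
Accuracy = 22 / 40 = 11/20

11/20
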